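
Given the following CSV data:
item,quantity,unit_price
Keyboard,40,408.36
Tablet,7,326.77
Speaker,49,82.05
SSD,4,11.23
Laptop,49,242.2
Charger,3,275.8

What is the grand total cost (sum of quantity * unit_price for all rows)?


Computing row totals:
  Keyboard: 40 * 408.36 = 16334.4
  Tablet: 7 * 326.77 = 2287.39
  Speaker: 49 * 82.05 = 4020.45
  SSD: 4 * 11.23 = 44.92
  Laptop: 49 * 242.2 = 11867.8
  Charger: 3 * 275.8 = 827.4
Grand total = 16334.4 + 2287.39 + 4020.45 + 44.92 + 11867.8 + 827.4 = 35382.36

ANSWER: 35382.36


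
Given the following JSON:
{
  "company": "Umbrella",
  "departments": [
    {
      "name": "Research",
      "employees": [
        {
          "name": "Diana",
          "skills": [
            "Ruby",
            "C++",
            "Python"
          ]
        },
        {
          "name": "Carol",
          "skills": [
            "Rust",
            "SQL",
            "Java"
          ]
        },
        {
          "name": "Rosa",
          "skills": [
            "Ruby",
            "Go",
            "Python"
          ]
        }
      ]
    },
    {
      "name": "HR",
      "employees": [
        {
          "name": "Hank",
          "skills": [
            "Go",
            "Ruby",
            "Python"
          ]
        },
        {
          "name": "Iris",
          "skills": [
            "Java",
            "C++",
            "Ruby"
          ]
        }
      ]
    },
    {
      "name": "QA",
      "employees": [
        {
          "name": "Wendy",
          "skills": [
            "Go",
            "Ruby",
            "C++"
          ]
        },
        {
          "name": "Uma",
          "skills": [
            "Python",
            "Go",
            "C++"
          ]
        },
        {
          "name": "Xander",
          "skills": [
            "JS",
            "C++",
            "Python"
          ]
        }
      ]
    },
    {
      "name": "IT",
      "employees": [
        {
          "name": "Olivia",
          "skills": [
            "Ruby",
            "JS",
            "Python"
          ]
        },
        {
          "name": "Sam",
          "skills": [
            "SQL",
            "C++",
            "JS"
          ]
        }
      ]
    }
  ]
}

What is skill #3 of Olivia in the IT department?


Path: departments[3].employees[0].skills[2]
Value: Python

ANSWER: Python


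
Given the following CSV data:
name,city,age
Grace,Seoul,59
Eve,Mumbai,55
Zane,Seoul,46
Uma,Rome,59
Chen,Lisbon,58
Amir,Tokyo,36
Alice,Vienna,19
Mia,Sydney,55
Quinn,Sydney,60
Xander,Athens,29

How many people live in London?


Scanning city column for 'London':
Total matches: 0

ANSWER: 0


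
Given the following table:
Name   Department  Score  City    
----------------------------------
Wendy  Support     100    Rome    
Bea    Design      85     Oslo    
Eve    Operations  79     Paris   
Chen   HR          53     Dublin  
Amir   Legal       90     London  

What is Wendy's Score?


Row 1: Wendy
Score = 100

ANSWER: 100


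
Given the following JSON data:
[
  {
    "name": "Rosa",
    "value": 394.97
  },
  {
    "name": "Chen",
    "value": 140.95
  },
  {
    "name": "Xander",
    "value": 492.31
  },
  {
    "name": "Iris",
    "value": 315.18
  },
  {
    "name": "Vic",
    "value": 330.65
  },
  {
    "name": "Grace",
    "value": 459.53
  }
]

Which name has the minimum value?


Comparing values:
  Rosa: 394.97
  Chen: 140.95
  Xander: 492.31
  Iris: 315.18
  Vic: 330.65
  Grace: 459.53
Minimum: Chen (140.95)

ANSWER: Chen


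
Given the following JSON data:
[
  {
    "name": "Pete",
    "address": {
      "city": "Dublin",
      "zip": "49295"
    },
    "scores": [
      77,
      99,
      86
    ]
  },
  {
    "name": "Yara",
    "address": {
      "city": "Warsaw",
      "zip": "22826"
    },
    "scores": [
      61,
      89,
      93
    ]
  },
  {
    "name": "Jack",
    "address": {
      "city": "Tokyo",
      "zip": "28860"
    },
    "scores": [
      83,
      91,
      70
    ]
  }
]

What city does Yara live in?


Path: records[1].address.city
Value: Warsaw

ANSWER: Warsaw


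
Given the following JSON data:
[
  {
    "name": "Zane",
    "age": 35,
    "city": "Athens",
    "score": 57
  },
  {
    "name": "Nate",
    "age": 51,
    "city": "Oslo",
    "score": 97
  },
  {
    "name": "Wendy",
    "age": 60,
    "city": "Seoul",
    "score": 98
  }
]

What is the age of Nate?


Looking up record where name = Nate
Record index: 1
Field 'age' = 51

ANSWER: 51


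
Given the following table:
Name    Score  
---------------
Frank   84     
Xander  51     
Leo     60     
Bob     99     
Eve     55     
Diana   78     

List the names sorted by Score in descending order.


Sorting by Score (descending):
  Bob: 99
  Frank: 84
  Diana: 78
  Leo: 60
  Eve: 55
  Xander: 51


ANSWER: Bob, Frank, Diana, Leo, Eve, Xander


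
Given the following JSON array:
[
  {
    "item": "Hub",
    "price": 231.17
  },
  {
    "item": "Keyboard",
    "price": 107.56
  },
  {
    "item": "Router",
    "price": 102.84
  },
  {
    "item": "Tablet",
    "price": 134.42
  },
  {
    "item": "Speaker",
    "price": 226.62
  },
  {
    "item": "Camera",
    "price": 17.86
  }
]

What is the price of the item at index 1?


Array index 1 -> Keyboard
price = 107.56

ANSWER: 107.56


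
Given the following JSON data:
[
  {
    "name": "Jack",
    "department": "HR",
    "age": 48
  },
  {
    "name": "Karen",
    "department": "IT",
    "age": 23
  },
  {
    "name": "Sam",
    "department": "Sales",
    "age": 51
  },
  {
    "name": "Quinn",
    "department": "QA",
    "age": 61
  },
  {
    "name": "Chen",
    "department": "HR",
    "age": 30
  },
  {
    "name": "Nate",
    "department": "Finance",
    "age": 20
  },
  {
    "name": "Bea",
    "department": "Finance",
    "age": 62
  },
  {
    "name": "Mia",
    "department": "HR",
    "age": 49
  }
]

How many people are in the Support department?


Scanning records for department = Support
  No matches found
Count: 0

ANSWER: 0


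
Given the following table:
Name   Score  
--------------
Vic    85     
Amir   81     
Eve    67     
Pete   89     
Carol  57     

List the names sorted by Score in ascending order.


Sorting by Score (ascending):
  Carol: 57
  Eve: 67
  Amir: 81
  Vic: 85
  Pete: 89


ANSWER: Carol, Eve, Amir, Vic, Pete


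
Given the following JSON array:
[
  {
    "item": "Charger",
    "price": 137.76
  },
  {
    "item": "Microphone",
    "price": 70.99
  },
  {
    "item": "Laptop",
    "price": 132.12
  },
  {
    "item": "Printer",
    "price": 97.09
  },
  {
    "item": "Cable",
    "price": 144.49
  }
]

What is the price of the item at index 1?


Array index 1 -> Microphone
price = 70.99

ANSWER: 70.99


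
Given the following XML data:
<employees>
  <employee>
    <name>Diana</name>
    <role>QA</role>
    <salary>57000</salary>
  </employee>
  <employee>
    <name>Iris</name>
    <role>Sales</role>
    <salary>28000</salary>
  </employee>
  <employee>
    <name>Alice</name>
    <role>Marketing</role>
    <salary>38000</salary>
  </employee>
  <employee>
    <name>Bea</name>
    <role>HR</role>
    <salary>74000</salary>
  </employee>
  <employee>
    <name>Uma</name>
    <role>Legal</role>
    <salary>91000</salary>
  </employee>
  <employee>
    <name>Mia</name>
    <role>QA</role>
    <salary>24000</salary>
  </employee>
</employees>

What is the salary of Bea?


Searching for <employee> with <name>Bea</name>
Found at position 4
<salary>74000</salary>

ANSWER: 74000


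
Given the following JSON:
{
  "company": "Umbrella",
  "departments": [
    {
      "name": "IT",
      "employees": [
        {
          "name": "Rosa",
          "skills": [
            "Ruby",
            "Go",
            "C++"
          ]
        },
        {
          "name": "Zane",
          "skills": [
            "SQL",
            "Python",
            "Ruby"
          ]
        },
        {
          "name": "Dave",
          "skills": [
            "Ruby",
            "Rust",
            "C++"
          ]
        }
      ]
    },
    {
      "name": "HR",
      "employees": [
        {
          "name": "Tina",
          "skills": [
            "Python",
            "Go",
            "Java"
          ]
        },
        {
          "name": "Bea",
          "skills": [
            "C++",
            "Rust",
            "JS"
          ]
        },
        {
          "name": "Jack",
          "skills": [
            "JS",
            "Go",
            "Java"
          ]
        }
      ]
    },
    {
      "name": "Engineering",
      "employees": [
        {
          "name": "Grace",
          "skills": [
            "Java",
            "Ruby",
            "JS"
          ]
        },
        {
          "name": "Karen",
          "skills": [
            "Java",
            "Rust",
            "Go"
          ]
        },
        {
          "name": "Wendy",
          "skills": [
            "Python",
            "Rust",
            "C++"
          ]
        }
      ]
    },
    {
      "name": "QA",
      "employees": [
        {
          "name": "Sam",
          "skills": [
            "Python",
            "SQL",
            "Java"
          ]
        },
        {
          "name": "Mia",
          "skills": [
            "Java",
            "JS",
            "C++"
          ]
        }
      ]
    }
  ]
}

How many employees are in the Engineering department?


Path: departments[2].employees
Count: 3

ANSWER: 3


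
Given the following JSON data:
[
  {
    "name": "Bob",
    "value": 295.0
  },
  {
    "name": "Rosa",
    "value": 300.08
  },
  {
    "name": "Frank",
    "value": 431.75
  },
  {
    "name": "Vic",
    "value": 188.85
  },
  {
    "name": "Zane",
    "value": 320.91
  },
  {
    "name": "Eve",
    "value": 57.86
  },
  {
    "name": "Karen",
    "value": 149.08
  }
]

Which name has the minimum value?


Comparing values:
  Bob: 295.0
  Rosa: 300.08
  Frank: 431.75
  Vic: 188.85
  Zane: 320.91
  Eve: 57.86
  Karen: 149.08
Minimum: Eve (57.86)

ANSWER: Eve


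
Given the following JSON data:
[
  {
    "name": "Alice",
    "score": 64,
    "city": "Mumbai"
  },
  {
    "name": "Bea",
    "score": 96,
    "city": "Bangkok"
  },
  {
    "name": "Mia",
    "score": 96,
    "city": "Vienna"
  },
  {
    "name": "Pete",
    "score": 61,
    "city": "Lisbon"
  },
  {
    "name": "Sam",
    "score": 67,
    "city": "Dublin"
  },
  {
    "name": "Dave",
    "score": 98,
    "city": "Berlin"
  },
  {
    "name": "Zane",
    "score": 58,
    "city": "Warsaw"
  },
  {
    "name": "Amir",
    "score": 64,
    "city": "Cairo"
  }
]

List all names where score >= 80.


Filtering records where score >= 80:
  Alice (score=64) -> no
  Bea (score=96) -> YES
  Mia (score=96) -> YES
  Pete (score=61) -> no
  Sam (score=67) -> no
  Dave (score=98) -> YES
  Zane (score=58) -> no
  Amir (score=64) -> no


ANSWER: Bea, Mia, Dave


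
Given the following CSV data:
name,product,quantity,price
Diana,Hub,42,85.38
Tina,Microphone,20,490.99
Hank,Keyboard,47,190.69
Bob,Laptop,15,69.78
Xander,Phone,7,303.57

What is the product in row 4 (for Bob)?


Row 4: Bob
Column 'product' = Laptop

ANSWER: Laptop


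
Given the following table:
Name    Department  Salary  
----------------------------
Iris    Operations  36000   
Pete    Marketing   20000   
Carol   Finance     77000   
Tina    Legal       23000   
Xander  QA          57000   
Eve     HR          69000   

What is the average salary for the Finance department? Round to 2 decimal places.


Finance department members:
  Carol: 77000
Sum = 77000
Count = 1
Average = 77000 / 1 = 77000.00

ANSWER: 77000.00


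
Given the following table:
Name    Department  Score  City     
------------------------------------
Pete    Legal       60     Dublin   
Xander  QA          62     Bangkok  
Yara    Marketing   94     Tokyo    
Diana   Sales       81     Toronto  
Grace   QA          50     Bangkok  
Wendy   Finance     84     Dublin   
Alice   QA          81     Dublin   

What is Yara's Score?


Row 3: Yara
Score = 94

ANSWER: 94


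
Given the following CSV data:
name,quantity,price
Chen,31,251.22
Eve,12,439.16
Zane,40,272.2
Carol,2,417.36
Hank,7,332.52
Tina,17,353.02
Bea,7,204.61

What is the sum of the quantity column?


Values in 'quantity' column:
  Row 1: 31
  Row 2: 12
  Row 3: 40
  Row 4: 2
  Row 5: 7
  Row 6: 17
  Row 7: 7
Sum = 31 + 12 + 40 + 2 + 7 + 17 + 7 = 116

ANSWER: 116


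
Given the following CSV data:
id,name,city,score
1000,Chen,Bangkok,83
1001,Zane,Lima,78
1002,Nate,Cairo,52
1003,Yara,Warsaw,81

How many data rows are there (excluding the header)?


Counting rows (excluding header):
Header: id,name,city,score
Data rows: 4

ANSWER: 4


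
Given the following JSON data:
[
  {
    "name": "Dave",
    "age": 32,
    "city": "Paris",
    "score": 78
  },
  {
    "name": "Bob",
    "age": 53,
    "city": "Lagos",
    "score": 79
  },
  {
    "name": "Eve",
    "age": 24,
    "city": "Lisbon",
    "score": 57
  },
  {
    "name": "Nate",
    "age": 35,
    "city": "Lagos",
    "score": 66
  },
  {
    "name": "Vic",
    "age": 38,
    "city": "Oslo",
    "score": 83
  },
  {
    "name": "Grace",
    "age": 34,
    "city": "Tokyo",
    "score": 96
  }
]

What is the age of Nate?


Looking up record where name = Nate
Record index: 3
Field 'age' = 35

ANSWER: 35


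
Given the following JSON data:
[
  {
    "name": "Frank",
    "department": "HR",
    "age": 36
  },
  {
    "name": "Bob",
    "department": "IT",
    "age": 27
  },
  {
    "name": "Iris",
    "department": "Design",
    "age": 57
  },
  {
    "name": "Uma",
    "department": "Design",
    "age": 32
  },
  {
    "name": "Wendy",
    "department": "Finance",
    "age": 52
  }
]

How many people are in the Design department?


Scanning records for department = Design
  Record 2: Iris
  Record 3: Uma
Count: 2

ANSWER: 2


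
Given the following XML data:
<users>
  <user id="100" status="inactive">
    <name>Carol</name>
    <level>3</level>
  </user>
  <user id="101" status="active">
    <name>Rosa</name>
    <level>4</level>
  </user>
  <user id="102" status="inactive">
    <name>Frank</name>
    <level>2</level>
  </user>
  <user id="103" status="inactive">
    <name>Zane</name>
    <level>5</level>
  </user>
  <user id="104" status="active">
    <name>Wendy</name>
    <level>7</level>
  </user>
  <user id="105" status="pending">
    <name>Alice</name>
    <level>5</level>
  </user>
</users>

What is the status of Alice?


Finding user with name = Alice
user id="105" status="pending"

ANSWER: pending


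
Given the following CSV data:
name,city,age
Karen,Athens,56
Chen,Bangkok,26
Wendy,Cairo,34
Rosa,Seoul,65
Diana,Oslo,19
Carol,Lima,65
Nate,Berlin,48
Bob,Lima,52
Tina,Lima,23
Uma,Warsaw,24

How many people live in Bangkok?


Scanning city column for 'Bangkok':
  Row 2: Chen -> MATCH
Total matches: 1

ANSWER: 1


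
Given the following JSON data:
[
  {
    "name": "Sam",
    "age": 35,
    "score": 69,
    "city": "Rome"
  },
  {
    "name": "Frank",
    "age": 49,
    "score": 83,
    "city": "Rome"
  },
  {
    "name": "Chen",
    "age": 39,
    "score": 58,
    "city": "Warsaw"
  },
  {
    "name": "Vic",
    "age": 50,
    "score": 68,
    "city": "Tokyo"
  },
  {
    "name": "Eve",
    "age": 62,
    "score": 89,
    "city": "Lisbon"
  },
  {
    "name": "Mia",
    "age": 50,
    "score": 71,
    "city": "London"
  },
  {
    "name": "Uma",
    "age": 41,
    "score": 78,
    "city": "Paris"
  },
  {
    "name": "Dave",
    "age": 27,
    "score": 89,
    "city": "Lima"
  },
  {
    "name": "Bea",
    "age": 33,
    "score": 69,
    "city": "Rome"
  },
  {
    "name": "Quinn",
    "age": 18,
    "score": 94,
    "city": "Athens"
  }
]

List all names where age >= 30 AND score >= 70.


Checking both conditions:
  Sam (age=35, score=69) -> no
  Frank (age=49, score=83) -> YES
  Chen (age=39, score=58) -> no
  Vic (age=50, score=68) -> no
  Eve (age=62, score=89) -> YES
  Mia (age=50, score=71) -> YES
  Uma (age=41, score=78) -> YES
  Dave (age=27, score=89) -> no
  Bea (age=33, score=69) -> no
  Quinn (age=18, score=94) -> no


ANSWER: Frank, Eve, Mia, Uma


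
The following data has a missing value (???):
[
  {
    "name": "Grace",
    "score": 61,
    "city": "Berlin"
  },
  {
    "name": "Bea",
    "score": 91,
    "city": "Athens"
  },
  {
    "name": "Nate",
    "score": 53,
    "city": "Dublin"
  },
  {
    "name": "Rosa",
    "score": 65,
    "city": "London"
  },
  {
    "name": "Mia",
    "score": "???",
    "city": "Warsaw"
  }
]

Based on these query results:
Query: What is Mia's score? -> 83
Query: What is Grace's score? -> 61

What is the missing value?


The missing value is Mia's score
From query: Mia's score = 83

ANSWER: 83


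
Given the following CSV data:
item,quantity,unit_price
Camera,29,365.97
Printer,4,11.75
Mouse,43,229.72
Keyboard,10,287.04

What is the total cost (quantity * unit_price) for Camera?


Row: Camera
quantity = 29
unit_price = 365.97
total = 29 * 365.97 = 10613.13

ANSWER: 10613.13


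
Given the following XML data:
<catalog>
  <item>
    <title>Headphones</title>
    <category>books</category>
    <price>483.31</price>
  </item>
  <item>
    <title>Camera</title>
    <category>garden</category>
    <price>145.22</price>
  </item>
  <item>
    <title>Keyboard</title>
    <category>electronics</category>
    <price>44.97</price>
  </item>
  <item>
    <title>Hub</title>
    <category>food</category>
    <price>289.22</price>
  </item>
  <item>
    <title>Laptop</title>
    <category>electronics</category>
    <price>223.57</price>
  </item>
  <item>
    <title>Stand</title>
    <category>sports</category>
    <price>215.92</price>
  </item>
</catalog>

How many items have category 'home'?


Scanning <item> elements for <category>home</category>:
Count: 0

ANSWER: 0


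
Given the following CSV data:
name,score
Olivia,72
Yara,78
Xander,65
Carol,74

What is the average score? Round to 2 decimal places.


Scores: 72, 78, 65, 74
Sum = 289
Count = 4
Average = 289 / 4 = 72.25

ANSWER: 72.25


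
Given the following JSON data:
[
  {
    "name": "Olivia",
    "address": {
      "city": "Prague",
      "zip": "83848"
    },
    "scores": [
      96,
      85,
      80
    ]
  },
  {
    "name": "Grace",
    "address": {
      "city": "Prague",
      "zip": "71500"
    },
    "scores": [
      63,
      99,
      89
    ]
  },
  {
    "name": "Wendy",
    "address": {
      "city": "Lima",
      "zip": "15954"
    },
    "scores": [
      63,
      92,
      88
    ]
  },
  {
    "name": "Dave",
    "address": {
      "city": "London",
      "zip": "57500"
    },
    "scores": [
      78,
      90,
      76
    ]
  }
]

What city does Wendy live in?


Path: records[2].address.city
Value: Lima

ANSWER: Lima


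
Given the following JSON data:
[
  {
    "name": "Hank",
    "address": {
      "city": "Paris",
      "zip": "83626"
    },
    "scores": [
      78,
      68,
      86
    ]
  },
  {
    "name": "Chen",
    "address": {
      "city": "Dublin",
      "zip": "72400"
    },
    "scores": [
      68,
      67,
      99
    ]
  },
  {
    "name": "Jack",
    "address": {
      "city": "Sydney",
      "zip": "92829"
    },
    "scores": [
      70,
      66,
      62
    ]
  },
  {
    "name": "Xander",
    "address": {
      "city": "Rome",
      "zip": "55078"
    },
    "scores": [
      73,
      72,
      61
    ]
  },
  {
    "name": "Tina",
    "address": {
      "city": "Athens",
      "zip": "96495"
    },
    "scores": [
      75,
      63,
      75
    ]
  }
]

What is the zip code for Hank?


Path: records[0].address.zip
Value: 83626

ANSWER: 83626


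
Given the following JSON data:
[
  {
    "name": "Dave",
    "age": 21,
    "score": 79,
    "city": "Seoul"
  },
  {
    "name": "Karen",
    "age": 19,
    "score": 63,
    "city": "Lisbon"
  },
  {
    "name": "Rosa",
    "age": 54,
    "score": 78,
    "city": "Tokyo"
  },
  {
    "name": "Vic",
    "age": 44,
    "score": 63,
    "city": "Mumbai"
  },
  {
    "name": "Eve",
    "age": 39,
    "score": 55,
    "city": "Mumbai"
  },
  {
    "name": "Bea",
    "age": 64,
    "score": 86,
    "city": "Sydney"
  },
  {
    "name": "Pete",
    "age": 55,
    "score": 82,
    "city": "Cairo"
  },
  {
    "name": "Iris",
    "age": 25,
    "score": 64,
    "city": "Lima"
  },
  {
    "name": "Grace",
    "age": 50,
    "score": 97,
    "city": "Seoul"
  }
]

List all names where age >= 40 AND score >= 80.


Checking both conditions:
  Dave (age=21, score=79) -> no
  Karen (age=19, score=63) -> no
  Rosa (age=54, score=78) -> no
  Vic (age=44, score=63) -> no
  Eve (age=39, score=55) -> no
  Bea (age=64, score=86) -> YES
  Pete (age=55, score=82) -> YES
  Iris (age=25, score=64) -> no
  Grace (age=50, score=97) -> YES


ANSWER: Bea, Pete, Grace


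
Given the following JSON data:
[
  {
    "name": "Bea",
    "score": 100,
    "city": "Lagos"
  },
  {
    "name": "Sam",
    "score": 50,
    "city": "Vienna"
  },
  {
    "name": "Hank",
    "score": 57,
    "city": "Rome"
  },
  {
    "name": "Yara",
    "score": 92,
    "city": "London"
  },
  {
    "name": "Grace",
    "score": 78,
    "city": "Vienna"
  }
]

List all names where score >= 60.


Filtering records where score >= 60:
  Bea (score=100) -> YES
  Sam (score=50) -> no
  Hank (score=57) -> no
  Yara (score=92) -> YES
  Grace (score=78) -> YES


ANSWER: Bea, Yara, Grace


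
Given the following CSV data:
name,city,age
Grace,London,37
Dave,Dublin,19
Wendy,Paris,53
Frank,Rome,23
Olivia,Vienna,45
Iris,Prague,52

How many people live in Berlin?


Scanning city column for 'Berlin':
Total matches: 0

ANSWER: 0


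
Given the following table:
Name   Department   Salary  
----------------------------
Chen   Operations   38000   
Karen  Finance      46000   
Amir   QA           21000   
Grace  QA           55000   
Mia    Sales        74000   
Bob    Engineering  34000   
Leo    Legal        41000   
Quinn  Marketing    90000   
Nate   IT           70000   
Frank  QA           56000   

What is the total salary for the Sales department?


Sales department members:
  Mia: 74000
Total = 74000 = 74000

ANSWER: 74000


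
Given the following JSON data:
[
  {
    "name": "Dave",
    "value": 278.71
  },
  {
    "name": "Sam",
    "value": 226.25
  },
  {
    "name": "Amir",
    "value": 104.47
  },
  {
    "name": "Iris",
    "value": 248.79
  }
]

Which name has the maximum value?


Comparing values:
  Dave: 278.71
  Sam: 226.25
  Amir: 104.47
  Iris: 248.79
Maximum: Dave (278.71)

ANSWER: Dave


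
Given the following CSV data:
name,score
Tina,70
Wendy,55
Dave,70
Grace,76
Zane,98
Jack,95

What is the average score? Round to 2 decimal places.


Scores: 70, 55, 70, 76, 98, 95
Sum = 464
Count = 6
Average = 464 / 6 = 77.33

ANSWER: 77.33


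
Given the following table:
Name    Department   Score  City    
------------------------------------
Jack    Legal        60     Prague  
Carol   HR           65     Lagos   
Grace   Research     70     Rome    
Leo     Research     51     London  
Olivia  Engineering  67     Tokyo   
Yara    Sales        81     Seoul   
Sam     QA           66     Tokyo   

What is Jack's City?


Row 1: Jack
City = Prague

ANSWER: Prague


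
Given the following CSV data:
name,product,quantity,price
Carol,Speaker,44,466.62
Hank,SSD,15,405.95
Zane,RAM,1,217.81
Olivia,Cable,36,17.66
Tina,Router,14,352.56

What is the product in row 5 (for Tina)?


Row 5: Tina
Column 'product' = Router

ANSWER: Router


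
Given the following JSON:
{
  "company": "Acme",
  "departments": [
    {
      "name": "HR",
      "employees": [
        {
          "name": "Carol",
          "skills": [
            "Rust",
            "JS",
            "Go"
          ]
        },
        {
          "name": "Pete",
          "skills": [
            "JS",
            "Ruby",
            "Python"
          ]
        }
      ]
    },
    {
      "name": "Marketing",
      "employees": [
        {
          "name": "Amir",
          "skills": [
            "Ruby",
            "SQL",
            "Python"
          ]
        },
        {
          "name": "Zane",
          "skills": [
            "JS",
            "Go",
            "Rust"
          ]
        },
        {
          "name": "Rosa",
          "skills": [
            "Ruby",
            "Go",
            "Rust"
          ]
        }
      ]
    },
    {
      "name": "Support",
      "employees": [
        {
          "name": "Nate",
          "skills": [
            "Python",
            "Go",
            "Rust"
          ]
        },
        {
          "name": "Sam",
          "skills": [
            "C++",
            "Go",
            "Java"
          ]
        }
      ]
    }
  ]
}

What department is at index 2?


Path: departments[2].name
Value: Support

ANSWER: Support


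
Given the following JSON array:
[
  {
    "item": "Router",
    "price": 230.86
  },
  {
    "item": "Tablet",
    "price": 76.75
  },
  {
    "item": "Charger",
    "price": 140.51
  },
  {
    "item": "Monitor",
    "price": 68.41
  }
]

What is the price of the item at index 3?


Array index 3 -> Monitor
price = 68.41

ANSWER: 68.41


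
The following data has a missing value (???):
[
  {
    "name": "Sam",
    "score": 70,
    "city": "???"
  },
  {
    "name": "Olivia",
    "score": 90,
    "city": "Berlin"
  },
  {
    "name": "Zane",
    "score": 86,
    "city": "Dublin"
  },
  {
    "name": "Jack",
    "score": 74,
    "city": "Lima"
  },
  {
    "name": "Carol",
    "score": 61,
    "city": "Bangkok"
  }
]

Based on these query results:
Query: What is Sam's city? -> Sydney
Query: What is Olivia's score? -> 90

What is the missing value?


The missing value is Sam's city
From query: Sam's city = Sydney

ANSWER: Sydney


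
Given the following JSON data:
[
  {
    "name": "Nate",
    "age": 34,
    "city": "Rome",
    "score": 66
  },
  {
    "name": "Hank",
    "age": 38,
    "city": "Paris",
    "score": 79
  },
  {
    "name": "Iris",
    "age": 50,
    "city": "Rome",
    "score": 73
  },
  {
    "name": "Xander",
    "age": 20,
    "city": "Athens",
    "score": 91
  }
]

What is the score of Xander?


Looking up record where name = Xander
Record index: 3
Field 'score' = 91

ANSWER: 91


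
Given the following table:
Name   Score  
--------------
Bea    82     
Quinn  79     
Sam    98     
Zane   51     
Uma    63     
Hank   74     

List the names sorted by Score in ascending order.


Sorting by Score (ascending):
  Zane: 51
  Uma: 63
  Hank: 74
  Quinn: 79
  Bea: 82
  Sam: 98


ANSWER: Zane, Uma, Hank, Quinn, Bea, Sam


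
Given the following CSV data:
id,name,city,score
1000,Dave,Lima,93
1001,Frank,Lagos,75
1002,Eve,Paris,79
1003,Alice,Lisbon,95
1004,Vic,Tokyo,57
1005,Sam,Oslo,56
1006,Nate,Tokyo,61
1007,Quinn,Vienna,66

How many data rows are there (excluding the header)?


Counting rows (excluding header):
Header: id,name,city,score
Data rows: 8

ANSWER: 8


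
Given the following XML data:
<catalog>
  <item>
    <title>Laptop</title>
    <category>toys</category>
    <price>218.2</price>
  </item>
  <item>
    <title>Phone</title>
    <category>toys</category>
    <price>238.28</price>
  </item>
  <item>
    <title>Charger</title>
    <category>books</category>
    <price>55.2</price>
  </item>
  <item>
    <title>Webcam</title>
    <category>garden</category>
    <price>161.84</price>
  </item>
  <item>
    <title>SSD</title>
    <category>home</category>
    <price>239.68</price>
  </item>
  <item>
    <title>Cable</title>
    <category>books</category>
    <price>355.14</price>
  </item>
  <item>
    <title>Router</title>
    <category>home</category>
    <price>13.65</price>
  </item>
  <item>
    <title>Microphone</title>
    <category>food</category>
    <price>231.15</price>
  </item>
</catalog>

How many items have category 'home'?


Scanning <item> elements for <category>home</category>:
  Item 5: SSD -> MATCH
  Item 7: Router -> MATCH
Count: 2

ANSWER: 2


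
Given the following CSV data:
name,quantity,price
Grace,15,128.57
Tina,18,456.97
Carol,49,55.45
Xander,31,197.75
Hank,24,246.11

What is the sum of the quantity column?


Values in 'quantity' column:
  Row 1: 15
  Row 2: 18
  Row 3: 49
  Row 4: 31
  Row 5: 24
Sum = 15 + 18 + 49 + 31 + 24 = 137

ANSWER: 137


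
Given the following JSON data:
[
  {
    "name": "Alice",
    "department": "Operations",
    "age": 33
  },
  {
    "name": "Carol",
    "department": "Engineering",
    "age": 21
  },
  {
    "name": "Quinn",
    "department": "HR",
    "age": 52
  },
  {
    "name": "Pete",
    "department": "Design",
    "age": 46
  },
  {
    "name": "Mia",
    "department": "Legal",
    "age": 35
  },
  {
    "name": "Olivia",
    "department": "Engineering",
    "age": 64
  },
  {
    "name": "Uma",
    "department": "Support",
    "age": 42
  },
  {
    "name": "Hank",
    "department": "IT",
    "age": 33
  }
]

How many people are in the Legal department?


Scanning records for department = Legal
  Record 4: Mia
Count: 1

ANSWER: 1


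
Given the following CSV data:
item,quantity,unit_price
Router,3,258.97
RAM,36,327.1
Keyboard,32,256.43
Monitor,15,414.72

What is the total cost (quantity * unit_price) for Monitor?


Row: Monitor
quantity = 15
unit_price = 414.72
total = 15 * 414.72 = 6220.8

ANSWER: 6220.8


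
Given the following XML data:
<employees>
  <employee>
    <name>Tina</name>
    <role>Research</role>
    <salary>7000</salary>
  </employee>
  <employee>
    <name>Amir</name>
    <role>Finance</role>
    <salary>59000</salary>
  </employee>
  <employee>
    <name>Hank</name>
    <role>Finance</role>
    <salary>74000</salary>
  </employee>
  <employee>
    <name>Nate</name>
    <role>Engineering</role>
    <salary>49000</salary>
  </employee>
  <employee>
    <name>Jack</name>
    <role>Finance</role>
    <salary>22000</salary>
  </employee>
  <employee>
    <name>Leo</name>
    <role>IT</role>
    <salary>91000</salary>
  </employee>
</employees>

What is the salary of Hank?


Searching for <employee> with <name>Hank</name>
Found at position 3
<salary>74000</salary>

ANSWER: 74000


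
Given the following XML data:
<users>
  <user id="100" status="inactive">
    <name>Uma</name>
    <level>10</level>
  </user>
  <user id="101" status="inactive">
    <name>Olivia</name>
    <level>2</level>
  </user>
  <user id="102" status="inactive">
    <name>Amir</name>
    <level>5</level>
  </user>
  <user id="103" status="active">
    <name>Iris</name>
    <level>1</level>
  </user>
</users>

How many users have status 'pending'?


Counting users with status='pending':
Count: 0

ANSWER: 0


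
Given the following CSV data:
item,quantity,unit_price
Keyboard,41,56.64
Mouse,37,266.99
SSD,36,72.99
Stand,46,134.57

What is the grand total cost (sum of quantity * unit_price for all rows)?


Computing row totals:
  Keyboard: 41 * 56.64 = 2322.24
  Mouse: 37 * 266.99 = 9878.63
  SSD: 36 * 72.99 = 2627.64
  Stand: 46 * 134.57 = 6190.22
Grand total = 2322.24 + 9878.63 + 2627.64 + 6190.22 = 21018.73

ANSWER: 21018.73


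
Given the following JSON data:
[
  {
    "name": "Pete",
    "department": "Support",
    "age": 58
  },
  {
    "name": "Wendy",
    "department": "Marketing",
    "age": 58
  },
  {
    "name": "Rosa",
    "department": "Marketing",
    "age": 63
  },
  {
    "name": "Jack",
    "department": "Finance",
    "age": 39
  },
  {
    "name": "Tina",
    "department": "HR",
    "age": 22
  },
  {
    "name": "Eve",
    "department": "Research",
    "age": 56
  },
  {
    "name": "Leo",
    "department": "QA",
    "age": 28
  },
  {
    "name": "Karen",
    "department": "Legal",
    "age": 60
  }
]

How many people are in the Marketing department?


Scanning records for department = Marketing
  Record 1: Wendy
  Record 2: Rosa
Count: 2

ANSWER: 2


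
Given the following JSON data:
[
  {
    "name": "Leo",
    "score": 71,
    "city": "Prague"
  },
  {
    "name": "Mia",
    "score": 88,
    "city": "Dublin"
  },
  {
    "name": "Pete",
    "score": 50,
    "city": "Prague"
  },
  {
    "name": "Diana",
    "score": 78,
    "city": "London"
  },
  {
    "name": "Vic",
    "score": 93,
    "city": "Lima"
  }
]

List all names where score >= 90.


Filtering records where score >= 90:
  Leo (score=71) -> no
  Mia (score=88) -> no
  Pete (score=50) -> no
  Diana (score=78) -> no
  Vic (score=93) -> YES


ANSWER: Vic


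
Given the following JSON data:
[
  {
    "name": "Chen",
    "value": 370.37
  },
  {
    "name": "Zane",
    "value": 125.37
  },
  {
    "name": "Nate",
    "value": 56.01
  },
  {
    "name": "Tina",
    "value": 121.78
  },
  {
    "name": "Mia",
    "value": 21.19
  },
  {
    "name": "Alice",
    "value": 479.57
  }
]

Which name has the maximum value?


Comparing values:
  Chen: 370.37
  Zane: 125.37
  Nate: 56.01
  Tina: 121.78
  Mia: 21.19
  Alice: 479.57
Maximum: Alice (479.57)

ANSWER: Alice


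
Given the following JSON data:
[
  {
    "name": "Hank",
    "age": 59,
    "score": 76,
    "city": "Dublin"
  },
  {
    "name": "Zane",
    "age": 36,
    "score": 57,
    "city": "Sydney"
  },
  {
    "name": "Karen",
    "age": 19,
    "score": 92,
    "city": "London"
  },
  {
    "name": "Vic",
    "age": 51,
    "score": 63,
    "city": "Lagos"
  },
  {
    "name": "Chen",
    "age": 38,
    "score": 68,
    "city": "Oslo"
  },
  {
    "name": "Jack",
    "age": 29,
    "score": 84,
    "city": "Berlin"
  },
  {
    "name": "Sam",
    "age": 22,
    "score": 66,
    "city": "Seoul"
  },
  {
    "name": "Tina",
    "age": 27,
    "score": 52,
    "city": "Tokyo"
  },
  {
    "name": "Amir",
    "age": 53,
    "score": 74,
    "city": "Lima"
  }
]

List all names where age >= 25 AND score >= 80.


Checking both conditions:
  Hank (age=59, score=76) -> no
  Zane (age=36, score=57) -> no
  Karen (age=19, score=92) -> no
  Vic (age=51, score=63) -> no
  Chen (age=38, score=68) -> no
  Jack (age=29, score=84) -> YES
  Sam (age=22, score=66) -> no
  Tina (age=27, score=52) -> no
  Amir (age=53, score=74) -> no


ANSWER: Jack


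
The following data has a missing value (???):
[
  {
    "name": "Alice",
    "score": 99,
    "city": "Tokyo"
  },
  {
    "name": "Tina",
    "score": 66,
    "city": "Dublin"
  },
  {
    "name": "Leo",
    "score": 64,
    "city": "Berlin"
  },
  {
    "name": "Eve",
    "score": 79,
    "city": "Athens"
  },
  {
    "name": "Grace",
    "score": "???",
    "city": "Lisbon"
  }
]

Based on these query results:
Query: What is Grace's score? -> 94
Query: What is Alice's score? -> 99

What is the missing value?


The missing value is Grace's score
From query: Grace's score = 94

ANSWER: 94


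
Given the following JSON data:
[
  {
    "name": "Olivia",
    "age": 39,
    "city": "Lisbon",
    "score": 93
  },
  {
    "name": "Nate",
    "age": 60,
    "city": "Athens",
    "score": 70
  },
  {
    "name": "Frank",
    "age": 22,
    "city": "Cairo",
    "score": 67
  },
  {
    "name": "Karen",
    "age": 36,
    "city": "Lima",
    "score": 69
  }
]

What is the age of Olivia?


Looking up record where name = Olivia
Record index: 0
Field 'age' = 39

ANSWER: 39


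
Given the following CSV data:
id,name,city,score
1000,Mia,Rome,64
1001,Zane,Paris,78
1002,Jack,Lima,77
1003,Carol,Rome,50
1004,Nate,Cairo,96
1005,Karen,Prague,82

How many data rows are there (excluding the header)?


Counting rows (excluding header):
Header: id,name,city,score
Data rows: 6

ANSWER: 6


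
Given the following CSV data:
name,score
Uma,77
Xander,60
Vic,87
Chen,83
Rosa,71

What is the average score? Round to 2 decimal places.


Scores: 77, 60, 87, 83, 71
Sum = 378
Count = 5
Average = 378 / 5 = 75.60

ANSWER: 75.60


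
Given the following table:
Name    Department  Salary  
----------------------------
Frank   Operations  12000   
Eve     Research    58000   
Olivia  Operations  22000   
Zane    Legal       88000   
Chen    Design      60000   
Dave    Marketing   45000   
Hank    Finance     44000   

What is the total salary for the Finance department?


Finance department members:
  Hank: 44000
Total = 44000 = 44000

ANSWER: 44000


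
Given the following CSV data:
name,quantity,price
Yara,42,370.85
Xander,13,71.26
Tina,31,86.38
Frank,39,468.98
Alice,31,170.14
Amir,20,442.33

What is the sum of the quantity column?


Values in 'quantity' column:
  Row 1: 42
  Row 2: 13
  Row 3: 31
  Row 4: 39
  Row 5: 31
  Row 6: 20
Sum = 42 + 13 + 31 + 39 + 31 + 20 = 176

ANSWER: 176


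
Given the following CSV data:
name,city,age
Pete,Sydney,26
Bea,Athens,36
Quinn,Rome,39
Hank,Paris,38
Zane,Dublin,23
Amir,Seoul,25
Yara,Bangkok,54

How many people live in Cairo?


Scanning city column for 'Cairo':
Total matches: 0

ANSWER: 0


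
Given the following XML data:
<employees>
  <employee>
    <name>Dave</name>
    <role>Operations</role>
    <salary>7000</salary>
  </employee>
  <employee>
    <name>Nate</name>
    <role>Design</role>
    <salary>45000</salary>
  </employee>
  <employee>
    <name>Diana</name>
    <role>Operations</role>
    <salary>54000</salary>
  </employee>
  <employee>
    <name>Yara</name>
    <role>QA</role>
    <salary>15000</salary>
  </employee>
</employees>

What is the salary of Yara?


Searching for <employee> with <name>Yara</name>
Found at position 4
<salary>15000</salary>

ANSWER: 15000


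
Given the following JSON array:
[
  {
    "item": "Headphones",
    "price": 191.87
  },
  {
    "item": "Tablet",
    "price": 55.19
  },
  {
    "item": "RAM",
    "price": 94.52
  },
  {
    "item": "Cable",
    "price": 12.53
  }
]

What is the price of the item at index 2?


Array index 2 -> RAM
price = 94.52

ANSWER: 94.52


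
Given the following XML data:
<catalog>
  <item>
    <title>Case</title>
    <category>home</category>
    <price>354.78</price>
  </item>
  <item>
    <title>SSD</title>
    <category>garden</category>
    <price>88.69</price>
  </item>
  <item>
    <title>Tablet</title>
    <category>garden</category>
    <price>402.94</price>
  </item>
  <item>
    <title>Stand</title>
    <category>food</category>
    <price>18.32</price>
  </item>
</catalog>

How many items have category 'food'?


Scanning <item> elements for <category>food</category>:
  Item 4: Stand -> MATCH
Count: 1

ANSWER: 1


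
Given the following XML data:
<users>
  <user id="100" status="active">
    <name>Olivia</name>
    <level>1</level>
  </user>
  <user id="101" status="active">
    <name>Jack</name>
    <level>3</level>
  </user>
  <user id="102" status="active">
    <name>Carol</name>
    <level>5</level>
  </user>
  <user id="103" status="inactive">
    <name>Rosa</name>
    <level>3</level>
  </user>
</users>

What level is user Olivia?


Finding user: Olivia
<level>1</level>

ANSWER: 1


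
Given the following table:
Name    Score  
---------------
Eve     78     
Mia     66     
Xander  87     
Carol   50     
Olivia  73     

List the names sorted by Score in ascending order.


Sorting by Score (ascending):
  Carol: 50
  Mia: 66
  Olivia: 73
  Eve: 78
  Xander: 87


ANSWER: Carol, Mia, Olivia, Eve, Xander


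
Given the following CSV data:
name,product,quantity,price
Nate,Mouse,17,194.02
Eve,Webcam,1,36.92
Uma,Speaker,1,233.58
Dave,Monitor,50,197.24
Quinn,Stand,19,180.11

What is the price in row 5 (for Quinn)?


Row 5: Quinn
Column 'price' = 180.11

ANSWER: 180.11


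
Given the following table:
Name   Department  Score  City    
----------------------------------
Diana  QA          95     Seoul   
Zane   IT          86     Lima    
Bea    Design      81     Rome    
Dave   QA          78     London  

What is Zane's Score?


Row 2: Zane
Score = 86

ANSWER: 86


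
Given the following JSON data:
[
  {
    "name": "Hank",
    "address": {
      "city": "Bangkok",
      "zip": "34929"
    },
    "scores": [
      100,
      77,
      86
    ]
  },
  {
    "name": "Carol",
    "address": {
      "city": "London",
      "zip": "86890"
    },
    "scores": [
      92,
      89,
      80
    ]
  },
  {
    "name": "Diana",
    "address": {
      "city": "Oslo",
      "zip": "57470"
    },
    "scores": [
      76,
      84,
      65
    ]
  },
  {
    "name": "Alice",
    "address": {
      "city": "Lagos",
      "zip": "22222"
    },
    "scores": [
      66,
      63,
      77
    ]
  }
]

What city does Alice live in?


Path: records[3].address.city
Value: Lagos

ANSWER: Lagos
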